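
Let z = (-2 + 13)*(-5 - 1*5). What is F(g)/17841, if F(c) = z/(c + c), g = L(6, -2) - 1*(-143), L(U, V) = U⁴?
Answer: -55/25673199 ≈ -2.1423e-6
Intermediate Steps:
z = -110 (z = 11*(-5 - 5) = 11*(-10) = -110)
g = 1439 (g = 6⁴ - 1*(-143) = 1296 + 143 = 1439)
F(c) = -55/c (F(c) = -110/(c + c) = -110*1/(2*c) = -55/c)
F(g)/17841 = -55/1439/17841 = -55*1/1439*(1/17841) = -55/1439*1/17841 = -55/25673199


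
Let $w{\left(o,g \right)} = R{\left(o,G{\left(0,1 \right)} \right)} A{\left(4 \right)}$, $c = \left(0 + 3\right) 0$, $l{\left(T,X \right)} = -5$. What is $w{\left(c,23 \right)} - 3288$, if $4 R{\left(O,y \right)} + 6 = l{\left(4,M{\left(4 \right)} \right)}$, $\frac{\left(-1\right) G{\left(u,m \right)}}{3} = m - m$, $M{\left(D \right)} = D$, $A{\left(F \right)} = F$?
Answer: $-3299$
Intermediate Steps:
$G{\left(u,m \right)} = 0$ ($G{\left(u,m \right)} = - 3 \left(m - m\right) = \left(-3\right) 0 = 0$)
$c = 0$ ($c = 3 \cdot 0 = 0$)
$R{\left(O,y \right)} = - \frac{11}{4}$ ($R{\left(O,y \right)} = - \frac{3}{2} + \frac{1}{4} \left(-5\right) = - \frac{3}{2} - \frac{5}{4} = - \frac{11}{4}$)
$w{\left(o,g \right)} = -11$ ($w{\left(o,g \right)} = \left(- \frac{11}{4}\right) 4 = -11$)
$w{\left(c,23 \right)} - 3288 = -11 - 3288 = -3299$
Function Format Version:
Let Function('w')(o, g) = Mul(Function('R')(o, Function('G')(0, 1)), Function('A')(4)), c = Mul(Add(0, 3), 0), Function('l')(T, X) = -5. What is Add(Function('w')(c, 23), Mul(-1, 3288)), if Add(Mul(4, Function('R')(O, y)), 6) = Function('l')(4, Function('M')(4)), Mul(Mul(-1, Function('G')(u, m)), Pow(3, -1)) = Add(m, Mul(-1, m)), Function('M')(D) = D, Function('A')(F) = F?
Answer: -3299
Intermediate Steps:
Function('G')(u, m) = 0 (Function('G')(u, m) = Mul(-3, Add(m, Mul(-1, m))) = Mul(-3, 0) = 0)
c = 0 (c = Mul(3, 0) = 0)
Function('R')(O, y) = Rational(-11, 4) (Function('R')(O, y) = Add(Rational(-3, 2), Mul(Rational(1, 4), -5)) = Add(Rational(-3, 2), Rational(-5, 4)) = Rational(-11, 4))
Function('w')(o, g) = -11 (Function('w')(o, g) = Mul(Rational(-11, 4), 4) = -11)
Add(Function('w')(c, 23), Mul(-1, 3288)) = Add(-11, Mul(-1, 3288)) = Add(-11, -3288) = -3299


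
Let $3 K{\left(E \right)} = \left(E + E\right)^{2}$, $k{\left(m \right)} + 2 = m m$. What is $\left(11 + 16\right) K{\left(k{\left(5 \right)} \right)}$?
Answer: $19044$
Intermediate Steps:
$k{\left(m \right)} = -2 + m^{2}$ ($k{\left(m \right)} = -2 + m m = -2 + m^{2}$)
$K{\left(E \right)} = \frac{4 E^{2}}{3}$ ($K{\left(E \right)} = \frac{\left(E + E\right)^{2}}{3} = \frac{\left(2 E\right)^{2}}{3} = \frac{4 E^{2}}{3}$)
$\left(11 + 16\right) K{\left(k{\left(5 \right)} \right)} = \left(11 + 16\right) \frac{4 \left(-2 + 5^{2}\right)^{2}}{3} = 27 \frac{4 \left(-2 + 25\right)^{2}}{3} = 27 \frac{4 \cdot 23^{2}}{3} = 27 \cdot \frac{4}{3} \cdot 529 = 27 \cdot \frac{2116}{3} = 19044$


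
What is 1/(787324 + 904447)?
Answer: 1/1691771 ≈ 5.9110e-7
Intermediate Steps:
1/(787324 + 904447) = 1/1691771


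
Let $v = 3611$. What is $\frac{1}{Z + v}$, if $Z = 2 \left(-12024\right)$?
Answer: $- \frac{1}{20437} \approx -4.8931 \cdot 10^{-5}$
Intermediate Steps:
$Z = -24048$
$\frac{1}{Z + v} = \frac{1}{-24048 + 3611} = \frac{1}{-20437} = - \frac{1}{20437}$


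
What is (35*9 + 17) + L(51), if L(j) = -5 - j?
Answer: 276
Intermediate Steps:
(35*9 + 17) + L(51) = (35*9 + 17) + (-5 - 1*51) = (315 + 17) + (-5 - 51) = 332 - 56 = 276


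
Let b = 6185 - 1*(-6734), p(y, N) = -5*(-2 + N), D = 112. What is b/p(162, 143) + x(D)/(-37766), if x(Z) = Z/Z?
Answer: -487899659/26625030 ≈ -18.325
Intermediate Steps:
x(Z) = 1
p(y, N) = 10 - 5*N
b = 12919 (b = 6185 + 6734 = 12919)
b/p(162, 143) + x(D)/(-37766) = 12919/(10 - 5*143) + 1/(-37766) = 12919/(10 - 715) + 1*(-1/37766) = 12919/(-705) - 1/37766 = 12919*(-1/705) - 1/37766 = -12919/705 - 1/37766 = -487899659/26625030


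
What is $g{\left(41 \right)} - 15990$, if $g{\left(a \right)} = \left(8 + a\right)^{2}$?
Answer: $-13589$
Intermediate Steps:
$g{\left(41 \right)} - 15990 = \left(8 + 41\right)^{2} - 15990 = 49^{2} - 15990 = 2401 - 15990 = -13589$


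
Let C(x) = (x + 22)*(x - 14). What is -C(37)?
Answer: -1357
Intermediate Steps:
C(x) = (-14 + x)*(22 + x) (C(x) = (22 + x)*(-14 + x) = (-14 + x)*(22 + x))
-C(37) = -(-308 + 37**2 + 8*37) = -(-308 + 1369 + 296) = -1*1357 = -1357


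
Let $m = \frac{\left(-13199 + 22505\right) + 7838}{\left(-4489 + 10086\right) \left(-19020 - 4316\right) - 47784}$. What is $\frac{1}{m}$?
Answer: $- \frac{16332422}{2143} \approx -7621.3$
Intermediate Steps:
$m = - \frac{2143}{16332422}$ ($m = \frac{9306 + 7838}{5597 \left(-23336\right) - 47784} = \frac{17144}{-130611592 - 47784} = \frac{17144}{-130659376} = 17144 \left(- \frac{1}{130659376}\right) = - \frac{2143}{16332422} \approx -0.00013121$)
$\frac{1}{m} = \frac{1}{- \frac{2143}{16332422}} = - \frac{16332422}{2143}$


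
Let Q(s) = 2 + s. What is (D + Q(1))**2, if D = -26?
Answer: 529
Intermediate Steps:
(D + Q(1))**2 = (-26 + (2 + 1))**2 = (-26 + 3)**2 = (-23)**2 = 529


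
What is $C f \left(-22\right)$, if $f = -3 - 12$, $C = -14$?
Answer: $-4620$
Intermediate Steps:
$f = -15$ ($f = -3 - 12 = -15$)
$C f \left(-22\right) = \left(-14\right) \left(-15\right) \left(-22\right) = 210 \left(-22\right) = -4620$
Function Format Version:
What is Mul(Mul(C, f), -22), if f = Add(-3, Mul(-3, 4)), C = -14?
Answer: -4620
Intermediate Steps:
f = -15 (f = Add(-3, -12) = -15)
Mul(Mul(C, f), -22) = Mul(Mul(-14, -15), -22) = Mul(210, -22) = -4620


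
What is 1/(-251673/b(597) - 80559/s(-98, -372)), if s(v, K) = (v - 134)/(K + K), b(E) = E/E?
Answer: -29/14790504 ≈ -1.9607e-6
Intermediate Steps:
b(E) = 1
s(v, K) = (-134 + v)/(2*K) (s(v, K) = (-134 + v)/((2*K)) = (-134 + v)*(1/(2*K)) = (-134 + v)/(2*K))
1/(-251673/b(597) - 80559/s(-98, -372)) = 1/(-251673/1 - 80559*(-744/(-134 - 98))) = 1/(-251673*1 - 80559/((½)*(-1/372)*(-232))) = 1/(-251673 - 80559/29/93) = 1/(-251673 - 80559*93/29) = 1/(-251673 - 7491987/29) = 1/(-14790504/29) = -29/14790504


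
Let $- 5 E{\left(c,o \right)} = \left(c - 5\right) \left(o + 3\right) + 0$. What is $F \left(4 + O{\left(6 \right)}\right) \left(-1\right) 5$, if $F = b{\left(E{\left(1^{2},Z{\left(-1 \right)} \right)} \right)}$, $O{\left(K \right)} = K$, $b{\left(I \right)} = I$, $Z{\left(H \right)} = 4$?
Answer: $-280$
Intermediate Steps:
$E{\left(c,o \right)} = - \frac{\left(-5 + c\right) \left(3 + o\right)}{5}$ ($E{\left(c,o \right)} = - \frac{\left(c - 5\right) \left(o + 3\right) + 0}{5} = - \frac{\left(-5 + c\right) \left(3 + o\right) + 0}{5} = - \frac{\left(-5 + c\right) \left(3 + o\right)}{5}$)
$F = \frac{28}{5}$ ($F = 3 + 4 - \frac{3 \cdot 1^{2}}{5} - \frac{1}{5} \cdot 1^{2} \cdot 4 = 3 + 4 - \frac{3}{5} - \frac{1}{5} \cdot 4 = 3 + 4 - \frac{3}{5} - \frac{4}{5} = \frac{28}{5} \approx 5.6$)
$F \left(4 + O{\left(6 \right)}\right) \left(-1\right) 5 = \frac{28 \left(4 + 6\right) \left(-1\right)}{5} \cdot 5 = \frac{28 \cdot 10 \left(-1\right)}{5} \cdot 5 = \frac{28}{5} \left(-10\right) 5 = \left(-56\right) 5 = -280$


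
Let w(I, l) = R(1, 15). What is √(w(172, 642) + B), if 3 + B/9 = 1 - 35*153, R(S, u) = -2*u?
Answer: I*√48243 ≈ 219.64*I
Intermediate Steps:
w(I, l) = -30 (w(I, l) = -2*15 = -30)
B = -48213 (B = -27 + 9*(1 - 35*153) = -27 + 9*(1 - 5355) = -27 + 9*(-5354) = -27 - 48186 = -48213)
√(w(172, 642) + B) = √(-30 - 48213) = √(-48243) = I*√48243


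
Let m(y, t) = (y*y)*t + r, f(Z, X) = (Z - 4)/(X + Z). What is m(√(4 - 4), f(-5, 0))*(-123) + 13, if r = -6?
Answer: 751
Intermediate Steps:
f(Z, X) = (-4 + Z)/(X + Z)
m(y, t) = -6 + t*y² (m(y, t) = (y*y)*t - 6 = y²*t - 6 = t*y² - 6 = -6 + t*y²)
m(√(4 - 4), f(-5, 0))*(-123) + 13 = (-6 + ((-4 - 5)/(0 - 5))*(√(4 - 4))²)*(-123) + 13 = (-6 + (-9/(-5))*(√0)²)*(-123) + 13 = (-6 - ⅕*(-9)*0²)*(-123) + 13 = (-6 + (9/5)*0)*(-123) + 13 = (-6 + 0)*(-123) + 13 = -6*(-123) + 13 = 738 + 13 = 751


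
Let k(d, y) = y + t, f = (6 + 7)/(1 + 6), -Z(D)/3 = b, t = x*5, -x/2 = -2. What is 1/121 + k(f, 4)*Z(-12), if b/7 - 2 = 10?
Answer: -731807/121 ≈ -6048.0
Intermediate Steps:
x = 4 (x = -2*(-2) = 4)
t = 20 (t = 4*5 = 20)
b = 84 (b = 14 + 7*10 = 14 + 70 = 84)
Z(D) = -252 (Z(D) = -3*84 = -252)
f = 13/7 ≈ 1.8571
k(d, y) = 20 + y (k(d, y) = y + 20 = 20 + y)
1/121 + k(f, 4)*Z(-12) = 1/121 + (20 + 4)*(-252) = 1/121 + 24*(-252) = 1/121 - 6048 = -731807/121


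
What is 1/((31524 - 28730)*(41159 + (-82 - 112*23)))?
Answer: 1/107571794 ≈ 9.2961e-9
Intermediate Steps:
1/((31524 - 28730)*(41159 + (-82 - 112*23))) = 1/(2794*(41159 + (-82 - 2576))) = 1/(2794*(41159 - 2658)) = 1/(2794*38501) = 1/107571794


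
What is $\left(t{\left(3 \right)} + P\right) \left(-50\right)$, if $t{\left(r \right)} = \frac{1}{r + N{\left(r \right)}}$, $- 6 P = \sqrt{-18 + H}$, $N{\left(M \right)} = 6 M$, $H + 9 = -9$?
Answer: $- \frac{50}{21} + 50 i \approx -2.381 + 50.0 i$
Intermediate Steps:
$H = -18$ ($H = -9 - 9 = -18$)
$P = - i$ ($P = - \frac{\sqrt{-18 - 18}}{6} = - \frac{\sqrt{-36}}{6} = - \frac{6 i}{6} = - i \approx - 1.0 i$)
$t{\left(r \right)} = \frac{1}{7 r}$ ($t{\left(r \right)} = \frac{1}{r + 6 r} = \frac{1}{7 r}$)
$\left(t{\left(3 \right)} + P\right) \left(-50\right) = \left(\frac{1}{7 \cdot 3} - i\right) \left(-50\right) = \left(\frac{1}{7} \cdot \frac{1}{3} - i\right) \left(-50\right) = \left(\frac{1}{21} - i\right) \left(-50\right) = - \frac{50}{21} + 50 i$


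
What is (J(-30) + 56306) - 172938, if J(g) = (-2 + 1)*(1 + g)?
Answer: -116603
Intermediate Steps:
J(g) = -1 - g (J(g) = -(1 + g) = -1 - g)
(J(-30) + 56306) - 172938 = ((-1 - 1*(-30)) + 56306) - 172938 = ((-1 + 30) + 56306) - 172938 = (29 + 56306) - 172938 = 56335 - 172938 = -116603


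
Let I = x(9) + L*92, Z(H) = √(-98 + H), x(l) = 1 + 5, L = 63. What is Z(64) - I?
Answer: -5802 + I*√34 ≈ -5802.0 + 5.831*I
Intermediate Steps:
x(l) = 6
I = 5802 (I = 6 + 63*92 = 6 + 5796 = 5802)
Z(64) - I = √(-98 + 64) - 1*5802 = √(-34) - 5802 = I*√34 - 5802 = -5802 + I*√34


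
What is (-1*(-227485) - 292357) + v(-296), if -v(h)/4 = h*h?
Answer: -415336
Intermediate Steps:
v(h) = -4*h**2 (v(h) = -4*h*h = -4*h**2)
(-1*(-227485) - 292357) + v(-296) = (-1*(-227485) - 292357) - 4*(-296)**2 = (227485 - 292357) - 4*87616 = -64872 - 350464 = -415336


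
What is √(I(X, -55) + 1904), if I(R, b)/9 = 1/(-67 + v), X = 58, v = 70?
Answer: √1907 ≈ 43.669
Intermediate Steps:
I(R, b) = 3 (I(R, b) = 9/(-67 + 70) = 9/3 = 9*(⅓) = 3)
√(I(X, -55) + 1904) = √(3 + 1904) = √1907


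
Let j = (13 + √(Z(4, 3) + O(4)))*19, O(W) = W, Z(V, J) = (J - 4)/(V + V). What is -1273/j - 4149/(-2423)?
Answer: -11402635/3200783 + 134*√62/1321 ≈ -2.7637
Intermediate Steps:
Z(V, J) = (-4 + J)/(2*V) (Z(V, J) = (-4 + J)/((2*V)) = (-4 + J)*(1/(2*V)) = (-4 + J)/(2*V))
j = 247 + 19*√62/4 (j = (13 + √((½)*(-4 + 3)/4 + 4))*19 = (13 + √((½)*(¼)*(-1) + 4))*19 = (13 + √(-⅛ + 4))*19 = (13 + √(31/8))*19 = (13 + √62/4)*19 = 247 + 19*√62/4 ≈ 284.40)
-1273/j - 4149/(-2423) = -1273/(247 + 19*√62/4) - 4149/(-2423) = -1273/(247 + 19*√62/4) - 4149*(-1/2423) = -1273/(247 + 19*√62/4) + 4149/2423 = 4149/2423 - 1273/(247 + 19*√62/4)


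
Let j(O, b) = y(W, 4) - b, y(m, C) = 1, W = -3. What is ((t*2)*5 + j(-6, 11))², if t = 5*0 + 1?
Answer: 0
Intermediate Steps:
j(O, b) = 1 - b
t = 1 (t = 0 + 1 = 1)
((t*2)*5 + j(-6, 11))² = ((1*2)*5 + (1 - 1*11))² = (2*5 + (1 - 11))² = (10 - 10)² = 0² = 0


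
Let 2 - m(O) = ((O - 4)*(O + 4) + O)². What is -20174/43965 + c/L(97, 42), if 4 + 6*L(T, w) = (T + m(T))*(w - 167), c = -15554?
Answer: -32444701490102/70705141831395 ≈ -0.45887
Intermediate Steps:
m(O) = 2 - (O + (-4 + O)*(4 + O))² (m(O) = 2 - ((O - 4)*(O + 4) + O)² = 2 - ((-4 + O)*(4 + O) + O)² = 2 - (O + (-4 + O)*(4 + O))²)
L(T, w) = -⅔ + (-167 + w)*(2 + T - (-16 + T + T²)²)/6 (L(T, w) = -⅔ + ((T + (2 - (-16 + T + T²)²))*(w - 167))/6 = -⅔ + ((2 + T - (-16 + T + T²)²)*(-167 + w))/6 = -⅔ + ((-167 + w)*(2 + T - (-16 + T + T²)²))/6 = -⅔ + (-167 + w)*(2 + T - (-16 + T + T²)²)/6)
-20174/43965 + c/L(97, 42) = -20174/43965 - 15554/(-169/3 - 167/6*97 + 167*(-16 + 97 + 97²)²/6 - ⅙*42*(-2 + (-16 + 97 + 97²)²) + (⅙)*97*42) = -20174*1/43965 - 15554/(-169/3 - 16199/6 + 167*(-16 + 97 + 9409)²/6 - ⅙*42*(-2 + (-16 + 97 + 9409)²) + 679) = -20174/43965 - 15554/(-169/3 - 16199/6 + (167/6)*9490² - ⅙*42*(-2 + 9490²) + 679) = -20174/43965 - 15554/(-169/3 - 16199/6 + (167/6)*90060100 - ⅙*42*(-2 + 90060100) + 679) = -20174/43965 - 15554/(-169/3 - 16199/6 + 7520018350/3 - ⅙*42*90060098 + 679) = -20174/43965 - 15554/(-169/3 - 16199/6 + 7520018350/3 - 630420686 + 679) = -20174/43965 - 15554/11257500121/6 = -20174/43965 - 15554*6/11257500121 = -20174/43965 - 13332/1608214303 = -32444701490102/70705141831395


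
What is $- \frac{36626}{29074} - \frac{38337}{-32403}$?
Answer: $- \frac{12030390}{157014137} \approx -0.07662$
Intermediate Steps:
$- \frac{36626}{29074} - \frac{38337}{-32403} = \left(-36626\right) \frac{1}{29074} - - \frac{12779}{10801} = - \frac{18313}{14537} + \frac{12779}{10801} = - \frac{12030390}{157014137}$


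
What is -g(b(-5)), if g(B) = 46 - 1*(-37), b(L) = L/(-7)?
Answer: -83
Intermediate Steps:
b(L) = -L/7 (b(L) = L*(-⅐) = -L/7)
g(B) = 83 (g(B) = 46 + 37 = 83)
-g(b(-5)) = -1*83 = -83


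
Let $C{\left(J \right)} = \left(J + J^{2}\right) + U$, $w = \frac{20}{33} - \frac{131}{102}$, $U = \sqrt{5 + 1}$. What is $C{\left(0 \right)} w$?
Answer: $- \frac{761 \sqrt{6}}{1122} \approx -1.6614$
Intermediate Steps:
$U = \sqrt{6} \approx 2.4495$
$w = - \frac{761}{1122}$ ($w = 20 \cdot \frac{1}{33} - \frac{131}{102} = \frac{20}{33} - \frac{131}{102} = - \frac{761}{1122} \approx -0.67825$)
$C{\left(J \right)} = J + \sqrt{6} + J^{2}$ ($C{\left(J \right)} = \left(J + J^{2}\right) + \sqrt{6} = J + \sqrt{6} + J^{2}$)
$C{\left(0 \right)} w = \left(0 + \sqrt{6} + 0^{2}\right) \left(- \frac{761}{1122}\right) = \left(0 + \sqrt{6} + 0\right) \left(- \frac{761}{1122}\right) = \sqrt{6} \left(- \frac{761}{1122}\right) = - \frac{761 \sqrt{6}}{1122}$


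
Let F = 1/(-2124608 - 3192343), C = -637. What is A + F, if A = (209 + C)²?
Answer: 973980351983/5316951 ≈ 1.8318e+5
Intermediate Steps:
A = 183184 (A = (209 - 637)² = (-428)² = 183184)
F = -1/5316951 (F = 1/(-5316951) = -1/5316951 ≈ -1.8808e-7)
A + F = 183184 - 1/5316951 = 973980351983/5316951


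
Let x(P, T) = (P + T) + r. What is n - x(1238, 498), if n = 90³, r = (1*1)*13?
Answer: 727251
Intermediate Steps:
r = 13 (r = 1*13 = 13)
x(P, T) = 13 + P + T (x(P, T) = (P + T) + 13 = 13 + P + T)
n = 729000
n - x(1238, 498) = 729000 - (13 + 1238 + 498) = 729000 - 1*1749 = 729000 - 1749 = 727251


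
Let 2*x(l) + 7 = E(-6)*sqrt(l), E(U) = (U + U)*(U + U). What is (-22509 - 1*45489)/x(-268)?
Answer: 951972/5557297 + 39166848*I*sqrt(67)/5557297 ≈ 0.1713 + 57.689*I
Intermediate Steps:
E(U) = 4*U**2 (E(U) = (2*U)*(2*U) = 4*U**2)
x(l) = -7/2 + 72*sqrt(l) (x(l) = -7/2 + ((4*(-6)**2)*sqrt(l))/2 = -7/2 + ((4*36)*sqrt(l))/2 = -7/2 + (144*sqrt(l))/2 = -7/2 + 72*sqrt(l))
(-22509 - 1*45489)/x(-268) = (-22509 - 1*45489)/(-7/2 + 72*sqrt(-268)) = (-22509 - 45489)/(-7/2 + 72*(2*I*sqrt(67))) = -67998/(-7/2 + 144*I*sqrt(67))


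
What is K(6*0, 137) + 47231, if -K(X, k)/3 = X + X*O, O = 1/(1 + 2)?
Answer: 47231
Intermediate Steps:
O = ⅓ (O = 1/3 = ⅓ ≈ 0.33333)
K(X, k) = -4*X (K(X, k) = -3*(X + X*(⅓)) = -3*(X + X/3) = -4*X)
K(6*0, 137) + 47231 = -24*0 + 47231 = -4*0 + 47231 = 0 + 47231 = 47231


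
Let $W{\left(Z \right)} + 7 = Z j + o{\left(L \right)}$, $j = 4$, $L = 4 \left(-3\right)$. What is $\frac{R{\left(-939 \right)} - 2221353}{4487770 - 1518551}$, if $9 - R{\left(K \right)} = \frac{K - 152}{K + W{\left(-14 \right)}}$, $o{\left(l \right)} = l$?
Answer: $- \frac{2252443907}{3010788066} \approx -0.74812$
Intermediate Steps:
$L = -12$
$W{\left(Z \right)} = -19 + 4 Z$ ($W{\left(Z \right)} = -7 + \left(Z 4 - 12\right) = -7 + \left(4 Z - 12\right) = -7 + \left(-12 + 4 Z\right) = -19 + 4 Z$)
$R{\left(K \right)} = 9 - \frac{-152 + K}{-75 + K}$ ($R{\left(K \right)} = 9 - \frac{K - 152}{K + \left(-19 + 4 \left(-14\right)\right)} = 9 - \frac{-152 + K}{K - 75} = 9 - \frac{-152 + K}{-75 + K}$)
$\frac{R{\left(-939 \right)} - 2221353}{4487770 - 1518551} = \frac{\frac{-523 + 8 \left(-939\right)}{-75 - 939} - 2221353}{4487770 - 1518551} = \frac{\frac{-523 - 7512}{-1014} - 2221353}{2969219} = \left(\left(- \frac{1}{1014}\right) \left(-8035\right) - 2221353\right) \frac{1}{2969219} = \left(\frac{8035}{1014} - 2221353\right) \frac{1}{2969219} = \left(- \frac{2252443907}{1014}\right) \frac{1}{2969219} = - \frac{2252443907}{3010788066}$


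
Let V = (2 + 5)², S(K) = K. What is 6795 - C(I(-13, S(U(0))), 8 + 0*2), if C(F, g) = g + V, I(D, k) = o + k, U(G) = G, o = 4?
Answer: 6738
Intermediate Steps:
V = 49 (V = 7² = 49)
I(D, k) = 4 + k
C(F, g) = 49 + g (C(F, g) = g + 49 = 49 + g)
6795 - C(I(-13, S(U(0))), 8 + 0*2) = 6795 - (49 + (8 + 0*2)) = 6795 - (49 + (8 + 0)) = 6795 - (49 + 8) = 6795 - 1*57 = 6795 - 57 = 6738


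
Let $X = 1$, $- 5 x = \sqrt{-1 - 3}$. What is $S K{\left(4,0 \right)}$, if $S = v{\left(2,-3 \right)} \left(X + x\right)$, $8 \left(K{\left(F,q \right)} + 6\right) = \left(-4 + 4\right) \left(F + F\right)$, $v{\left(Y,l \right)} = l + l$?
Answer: $36 - \frac{72 i}{5} \approx 36.0 - 14.4 i$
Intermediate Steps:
$v{\left(Y,l \right)} = 2 l$
$x = - \frac{2 i}{5}$ ($x = - \frac{\sqrt{-1 - 3}}{5} = - \frac{\sqrt{-4}}{5} = - \frac{2 i}{5} \approx - 0.4 i$)
$K{\left(F,q \right)} = -6$ ($K{\left(F,q \right)} = -6 + \frac{\left(-4 + 4\right) \left(F + F\right)}{8} = -6 + \frac{0 \cdot 2 F}{8} = -6 + \frac{1}{8} \cdot 0 = -6 + 0 = -6$)
$S = -6 + \frac{12 i}{5}$ ($S = 2 \left(-3\right) \left(1 - \frac{2 i}{5}\right) = - 6 \left(1 - \frac{2 i}{5}\right) = -6 + \frac{12 i}{5} \approx -6.0 + 2.4 i$)
$S K{\left(4,0 \right)} = \left(-6 + \frac{12 i}{5}\right) \left(-6\right) = 36 - \frac{72 i}{5}$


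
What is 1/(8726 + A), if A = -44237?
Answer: -1/35511 ≈ -2.8160e-5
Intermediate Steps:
1/(8726 + A) = 1/(8726 - 44237) = 1/(-35511) = -1/35511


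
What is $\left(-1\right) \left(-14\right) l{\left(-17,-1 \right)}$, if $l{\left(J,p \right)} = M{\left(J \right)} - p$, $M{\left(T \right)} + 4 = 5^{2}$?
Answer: $308$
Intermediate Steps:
$M{\left(T \right)} = 21$ ($M{\left(T \right)} = -4 + 5^{2} = -4 + 25 = 21$)
$l{\left(J,p \right)} = 21 - p$
$\left(-1\right) \left(-14\right) l{\left(-17,-1 \right)} = \left(-1\right) \left(-14\right) \left(21 - -1\right) = 14 \left(21 + 1\right) = 14 \cdot 22 = 308$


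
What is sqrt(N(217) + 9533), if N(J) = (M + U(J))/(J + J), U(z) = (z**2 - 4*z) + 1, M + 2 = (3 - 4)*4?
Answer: sqrt(453913873)/217 ≈ 98.181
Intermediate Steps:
M = -6 (M = -2 + (3 - 4)*4 = -2 - 1*4 = -2 - 4 = -6)
U(z) = 1 + z**2 - 4*z
N(J) = (-5 + J**2 - 4*J)/(2*J) (N(J) = (-6 + (1 + J**2 - 4*J))/(J + J) = (-5 + J**2 - 4*J)/((2*J)) = (-5 + J**2 - 4*J)*(1/(2*J)) = (-5 + J**2 - 4*J)/(2*J))
sqrt(N(217) + 9533) = sqrt((-2 + (1/2)*217 - 5/2/217) + 9533) = sqrt((-2 + 217/2 - 5/2*1/217) + 9533) = sqrt((-2 + 217/2 - 5/434) + 9533) = sqrt(23108/217 + 9533) = sqrt(2091769/217) = sqrt(453913873)/217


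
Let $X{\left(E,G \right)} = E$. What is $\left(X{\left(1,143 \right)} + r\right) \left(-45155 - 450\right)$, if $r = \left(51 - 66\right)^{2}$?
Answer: $-10306730$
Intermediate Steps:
$r = 225$ ($r = \left(-15\right)^{2} = 225$)
$\left(X{\left(1,143 \right)} + r\right) \left(-45155 - 450\right) = \left(1 + 225\right) \left(-45155 - 450\right) = 226 \left(-45605\right) = -10306730$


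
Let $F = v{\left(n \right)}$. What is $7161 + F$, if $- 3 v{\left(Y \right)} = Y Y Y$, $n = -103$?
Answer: $\frac{1114210}{3} \approx 3.714 \cdot 10^{5}$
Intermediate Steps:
$v{\left(Y \right)} = - \frac{Y^{3}}{3}$ ($v{\left(Y \right)} = - \frac{Y Y Y}{3} = - \frac{Y^{2} Y}{3} = - \frac{Y^{3}}{3}$)
$F = \frac{1092727}{3}$ ($F = - \frac{\left(-103\right)^{3}}{3} = \left(- \frac{1}{3}\right) \left(-1092727\right) = \frac{1092727}{3} \approx 3.6424 \cdot 10^{5}$)
$7161 + F = 7161 + \frac{1092727}{3} = \frac{1114210}{3}$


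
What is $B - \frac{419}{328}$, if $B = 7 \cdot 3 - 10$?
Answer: $\frac{3189}{328} \approx 9.7226$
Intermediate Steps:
$B = 11$ ($B = 21 - 10 = 11$)
$B - \frac{419}{328} = 11 - \frac{419}{328} = \frac{3189}{328}$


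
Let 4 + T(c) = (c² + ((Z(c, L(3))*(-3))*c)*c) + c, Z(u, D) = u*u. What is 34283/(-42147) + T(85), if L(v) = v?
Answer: -6599991333926/42147 ≈ -1.5659e+8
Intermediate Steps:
Z(u, D) = u²
T(c) = -4 + c + c² - 3*c⁴ (T(c) = -4 + ((c² + ((c²*(-3))*c)*c) + c) = -4 + ((c² + ((-3*c²)*c)*c) + c) = -4 + ((c² + (-3*c³)*c) + c) = -4 + ((c² - 3*c⁴) + c) = -4 + (c + c² - 3*c⁴) = -4 + c + c² - 3*c⁴)
34283/(-42147) + T(85) = 34283/(-42147) + (-4 + 85 + 85² - 3*85⁴) = 34283*(-1/42147) + (-4 + 85 + 7225 - 3*52200625) = -34283/42147 + (-4 + 85 + 7225 - 156601875) = -34283/42147 - 156594569 = -6599991333926/42147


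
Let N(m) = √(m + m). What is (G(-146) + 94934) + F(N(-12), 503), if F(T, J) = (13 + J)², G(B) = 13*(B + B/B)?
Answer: 359305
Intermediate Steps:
G(B) = 13 + 13*B (G(B) = 13*(B + 1) = 13*(1 + B) = 13 + 13*B)
N(m) = √2*√m (N(m) = √(2*m) = √2*√m)
(G(-146) + 94934) + F(N(-12), 503) = ((13 + 13*(-146)) + 94934) + (13 + 503)² = ((13 - 1898) + 94934) + 516² = (-1885 + 94934) + 266256 = 93049 + 266256 = 359305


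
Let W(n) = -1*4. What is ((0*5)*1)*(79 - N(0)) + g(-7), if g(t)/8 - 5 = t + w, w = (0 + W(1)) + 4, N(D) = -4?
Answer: -16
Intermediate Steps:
W(n) = -4
w = 0 (w = (0 - 4) + 4 = -4 + 4 = 0)
g(t) = 40 + 8*t (g(t) = 40 + 8*(t + 0) = 40 + 8*t)
((0*5)*1)*(79 - N(0)) + g(-7) = ((0*5)*1)*(79 - 1*(-4)) + (40 + 8*(-7)) = (0*1)*(79 + 4) + (40 - 56) = 0*83 - 16 = 0 - 16 = -16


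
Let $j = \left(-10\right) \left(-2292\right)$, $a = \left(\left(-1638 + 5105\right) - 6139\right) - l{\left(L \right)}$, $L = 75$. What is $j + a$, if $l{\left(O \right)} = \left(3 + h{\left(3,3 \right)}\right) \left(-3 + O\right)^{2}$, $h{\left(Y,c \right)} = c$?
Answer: $-10856$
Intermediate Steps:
$l{\left(O \right)} = 6 \left(-3 + O\right)^{2}$ ($l{\left(O \right)} = \left(3 + 3\right) \left(-3 + O\right)^{2} = 6 \left(-3 + O\right)^{2}$)
$a = -33776$ ($a = \left(\left(-1638 + 5105\right) - 6139\right) - 6 \left(-3 + 75\right)^{2} = \left(3467 - 6139\right) - 6 \cdot 72^{2} = -2672 - 6 \cdot 5184 = -2672 - 31104 = -33776$)
$j = 22920$
$j + a = 22920 - 33776 = -10856$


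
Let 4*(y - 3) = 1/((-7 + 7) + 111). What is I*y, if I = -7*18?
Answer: -27993/74 ≈ -378.28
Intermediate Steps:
I = -126
y = 1333/444 (y = 3 + 1/(4*((-7 + 7) + 111)) = 3 + 1/(4*(0 + 111)) = 3 + (1/4)/111 = 3 + (1/4)*(1/111) = 3 + 1/444 = 1333/444 ≈ 3.0023)
I*y = -126*1333/444 = -27993/74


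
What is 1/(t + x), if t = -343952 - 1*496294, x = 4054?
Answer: -1/836192 ≈ -1.1959e-6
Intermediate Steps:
t = -840246 (t = -343952 - 496294 = -840246)
1/(t + x) = 1/(-840246 + 4054) = 1/(-836192) = -1/836192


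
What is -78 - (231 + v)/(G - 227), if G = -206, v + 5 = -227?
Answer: -33775/433 ≈ -78.002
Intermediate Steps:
v = -232 (v = -5 - 227 = -232)
-78 - (231 + v)/(G - 227) = -78 - (231 - 232)/(-206 - 227) = -78 - (-1)/(-433) = -78 - (-1)*(-1)/433 = -78 - 1*1/433 = -78 - 1/433 = -33775/433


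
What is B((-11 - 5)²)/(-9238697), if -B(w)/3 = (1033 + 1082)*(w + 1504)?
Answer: 11167200/9238697 ≈ 1.2087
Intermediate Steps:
B(w) = -9542880 - 6345*w (B(w) = -3*(1033 + 1082)*(w + 1504) = -6345*(1504 + w) = -3*(3180960 + 2115*w) = -9542880 - 6345*w)
B((-11 - 5)²)/(-9238697) = (-9542880 - 6345*(-11 - 5)²)/(-9238697) = (-9542880 - 6345*(-16)²)*(-1/9238697) = (-9542880 - 6345*256)*(-1/9238697) = (-9542880 - 1624320)*(-1/9238697) = -11167200*(-1/9238697) = 11167200/9238697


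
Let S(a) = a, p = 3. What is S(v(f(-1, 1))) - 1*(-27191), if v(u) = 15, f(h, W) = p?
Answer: 27206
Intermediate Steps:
f(h, W) = 3
S(v(f(-1, 1))) - 1*(-27191) = 15 - 1*(-27191) = 15 + 27191 = 27206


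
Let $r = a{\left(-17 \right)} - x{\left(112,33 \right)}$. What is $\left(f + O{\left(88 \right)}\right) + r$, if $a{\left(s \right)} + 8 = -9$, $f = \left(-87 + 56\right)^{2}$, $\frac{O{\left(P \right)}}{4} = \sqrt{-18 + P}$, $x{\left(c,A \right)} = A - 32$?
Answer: $943 + 4 \sqrt{70} \approx 976.47$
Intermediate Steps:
$x{\left(c,A \right)} = -32 + A$
$O{\left(P \right)} = 4 \sqrt{-18 + P}$
$f = 961$ ($f = \left(-31\right)^{2} = 961$)
$a{\left(s \right)} = -17$ ($a{\left(s \right)} = -8 - 9 = -17$)
$r = -18$ ($r = -17 - \left(-32 + 33\right) = -17 - 1 = -18$)
$\left(f + O{\left(88 \right)}\right) + r = \left(961 + 4 \sqrt{-18 + 88}\right) - 18 = \left(961 + 4 \sqrt{70}\right) - 18 = 943 + 4 \sqrt{70}$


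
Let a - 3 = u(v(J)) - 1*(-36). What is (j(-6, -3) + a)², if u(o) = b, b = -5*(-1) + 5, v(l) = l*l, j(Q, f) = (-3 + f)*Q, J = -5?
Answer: 7225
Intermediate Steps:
j(Q, f) = Q*(-3 + f)
v(l) = l²
b = 10 (b = 5 + 5 = 10)
u(o) = 10
a = 49 (a = 3 + (10 - 1*(-36)) = 3 + (10 + 36) = 3 + 46 = 49)
(j(-6, -3) + a)² = (-6*(-3 - 3) + 49)² = (-6*(-6) + 49)² = (36 + 49)² = 85² = 7225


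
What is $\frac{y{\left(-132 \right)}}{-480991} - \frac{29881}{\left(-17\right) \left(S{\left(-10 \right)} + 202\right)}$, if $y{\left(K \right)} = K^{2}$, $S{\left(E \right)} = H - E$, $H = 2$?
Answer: $\frac{14309103559}{1749845258} \approx 8.1774$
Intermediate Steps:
$S{\left(E \right)} = 2 - E$
$\frac{y{\left(-132 \right)}}{-480991} - \frac{29881}{\left(-17\right) \left(S{\left(-10 \right)} + 202\right)} = \frac{\left(-132\right)^{2}}{-480991} - \frac{29881}{\left(-17\right) \left(\left(2 - -10\right) + 202\right)} = 17424 \left(- \frac{1}{480991}\right) - \frac{29881}{\left(-17\right) \left(\left(2 + 10\right) + 202\right)} = - \frac{17424}{480991} - \frac{29881}{\left(-17\right) \left(12 + 202\right)} = - \frac{17424}{480991} - \frac{29881}{\left(-17\right) 214} = - \frac{17424}{480991} - \frac{29881}{-3638} = - \frac{17424}{480991} - - \frac{29881}{3638} = - \frac{17424}{480991} + \frac{29881}{3638} = \frac{14309103559}{1749845258}$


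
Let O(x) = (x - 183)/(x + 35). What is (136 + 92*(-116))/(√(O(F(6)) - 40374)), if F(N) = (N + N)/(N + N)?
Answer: 31608*I*√1453646/726823 ≈ 52.432*I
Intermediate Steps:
F(N) = 1 (F(N) = (2*N)/((2*N)) = (2*N)*(1/(2*N)) = 1)
O(x) = (-183 + x)/(35 + x)
(136 + 92*(-116))/(√(O(F(6)) - 40374)) = (136 + 92*(-116))/(√((-183 + 1)/(35 + 1) - 40374)) = (136 - 10672)/(√(-182/36 - 40374)) = -10536/√((1/36)*(-182) - 40374) = -10536/√(-91/18 - 40374) = -10536*(-3*I*√1453646/726823) = -(-31608)*I*√1453646/726823 = 31608*I*√1453646/726823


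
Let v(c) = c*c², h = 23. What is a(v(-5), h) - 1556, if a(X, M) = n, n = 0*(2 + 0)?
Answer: -1556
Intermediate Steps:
v(c) = c³
n = 0 (n = 0*2 = 0)
a(X, M) = 0
a(v(-5), h) - 1556 = 0 - 1556 = -1556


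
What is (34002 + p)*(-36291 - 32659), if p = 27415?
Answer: -4234702150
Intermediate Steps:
(34002 + p)*(-36291 - 32659) = (34002 + 27415)*(-36291 - 32659) = 61417*(-68950) = -4234702150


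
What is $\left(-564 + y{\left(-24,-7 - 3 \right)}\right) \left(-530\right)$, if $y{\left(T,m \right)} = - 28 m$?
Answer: $150520$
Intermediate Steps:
$\left(-564 + y{\left(-24,-7 - 3 \right)}\right) \left(-530\right) = \left(-564 - 28 \left(-7 - 3\right)\right) \left(-530\right) = \left(-564 - -280\right) \left(-530\right) = \left(-564 + 280\right) \left(-530\right) = \left(-284\right) \left(-530\right) = 150520$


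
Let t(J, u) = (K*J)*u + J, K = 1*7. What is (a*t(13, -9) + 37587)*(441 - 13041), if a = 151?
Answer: 1059899400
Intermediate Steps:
K = 7
t(J, u) = J + 7*J*u (t(J, u) = (7*J)*u + J = 7*J*u + J = J + 7*J*u)
(a*t(13, -9) + 37587)*(441 - 13041) = (151*(13*(1 + 7*(-9))) + 37587)*(441 - 13041) = (151*(13*(1 - 63)) + 37587)*(-12600) = (151*(13*(-62)) + 37587)*(-12600) = (151*(-806) + 37587)*(-12600) = (-121706 + 37587)*(-12600) = -84119*(-12600) = 1059899400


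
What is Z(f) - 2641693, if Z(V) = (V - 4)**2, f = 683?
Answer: -2180652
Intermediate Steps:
Z(V) = (-4 + V)**2
Z(f) - 2641693 = (-4 + 683)**2 - 2641693 = 679**2 - 2641693 = 461041 - 2641693 = -2180652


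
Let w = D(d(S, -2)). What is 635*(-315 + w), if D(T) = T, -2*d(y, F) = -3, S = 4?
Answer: -398145/2 ≈ -1.9907e+5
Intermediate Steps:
d(y, F) = 3/2 (d(y, F) = -1/2*(-3) = 3/2)
w = 3/2 ≈ 1.5000
635*(-315 + w) = 635*(-315 + 3/2) = 635*(-627/2) = -398145/2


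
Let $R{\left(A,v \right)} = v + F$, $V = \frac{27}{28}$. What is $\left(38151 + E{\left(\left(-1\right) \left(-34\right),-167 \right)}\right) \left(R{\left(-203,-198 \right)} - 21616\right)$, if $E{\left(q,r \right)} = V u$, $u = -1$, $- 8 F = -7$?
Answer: $- \frac{186406415505}{224} \approx -8.3217 \cdot 10^{8}$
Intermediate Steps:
$F = \frac{7}{8}$ ($F = \left(- \frac{1}{8}\right) \left(-7\right) = \frac{7}{8} \approx 0.875$)
$V = \frac{27}{28}$ ($V = 27 \cdot \frac{1}{28} = \frac{27}{28} \approx 0.96429$)
$R{\left(A,v \right)} = \frac{7}{8} + v$ ($R{\left(A,v \right)} = v + \frac{7}{8} = \frac{7}{8} + v$)
$E{\left(q,r \right)} = - \frac{27}{28}$ ($E{\left(q,r \right)} = \frac{27}{28} \left(-1\right) = - \frac{27}{28}$)
$\left(38151 + E{\left(\left(-1\right) \left(-34\right),-167 \right)}\right) \left(R{\left(-203,-198 \right)} - 21616\right) = \left(38151 - \frac{27}{28}\right) \left(\left(\frac{7}{8} - 198\right) - 21616\right) = \frac{1068201 \left(- \frac{1577}{8} - 21616\right)}{28} = \frac{1068201}{28} \left(- \frac{174505}{8}\right) = - \frac{186406415505}{224}$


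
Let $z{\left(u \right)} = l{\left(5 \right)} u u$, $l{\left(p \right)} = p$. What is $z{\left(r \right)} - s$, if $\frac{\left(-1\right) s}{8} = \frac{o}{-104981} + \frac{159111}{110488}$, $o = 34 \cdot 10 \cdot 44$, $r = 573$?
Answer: $\frac{2380223973283606}{1449892591} \approx 1.6417 \cdot 10^{6}$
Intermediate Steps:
$o = 14960$ ($o = 340 \cdot 44 = 14960$)
$z{\left(u \right)} = 5 u^{2}$ ($z{\left(u \right)} = 5 u u = 5 u^{2}$)
$s = - \frac{15050731411}{1449892591}$ ($s = - 8 \left(\frac{14960}{-104981} + \frac{159111}{110488}\right) = - 8 \left(14960 \left(- \frac{1}{104981}\right) + 159111 \cdot \frac{1}{110488}\right) = - 8 \left(- \frac{14960}{104981} + \frac{159111}{110488}\right) = \left(-8\right) \frac{15050731411}{11599140728} = - \frac{15050731411}{1449892591} \approx -10.381$)
$z{\left(r \right)} - s = 5 \cdot 573^{2} - - \frac{15050731411}{1449892591} = 5 \cdot 328329 + \frac{15050731411}{1449892591} = 1641645 + \frac{15050731411}{1449892591} = \frac{2380223973283606}{1449892591}$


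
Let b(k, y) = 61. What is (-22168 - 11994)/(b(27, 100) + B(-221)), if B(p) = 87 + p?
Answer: 34162/73 ≈ 467.97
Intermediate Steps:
(-22168 - 11994)/(b(27, 100) + B(-221)) = (-22168 - 11994)/(61 + (87 - 221)) = -34162/(61 - 134) = -34162/(-73) = -34162*(-1/73) = 34162/73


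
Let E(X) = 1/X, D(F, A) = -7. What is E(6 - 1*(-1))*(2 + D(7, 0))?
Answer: -5/7 ≈ -0.71429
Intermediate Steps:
E(6 - 1*(-1))*(2 + D(7, 0)) = (2 - 7)/(6 - 1*(-1)) = -5/(6 + 1) = -5/7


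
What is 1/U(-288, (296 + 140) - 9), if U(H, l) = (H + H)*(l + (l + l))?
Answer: -1/737856 ≈ -1.3553e-6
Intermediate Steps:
U(H, l) = 6*H*l (U(H, l) = (2*H)*(l + 2*l) = (2*H)*(3*l) = 6*H*l)
1/U(-288, (296 + 140) - 9) = 1/(6*(-288)*((296 + 140) - 9)) = 1/(6*(-288)*(436 - 9)) = 1/(6*(-288)*427) = 1/(-737856) = -1/737856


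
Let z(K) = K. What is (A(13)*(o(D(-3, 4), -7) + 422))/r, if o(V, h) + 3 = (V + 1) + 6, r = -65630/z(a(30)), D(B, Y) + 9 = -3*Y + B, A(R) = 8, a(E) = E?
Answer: -9648/6563 ≈ -1.4701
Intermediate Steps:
D(B, Y) = -9 + B - 3*Y (D(B, Y) = -9 + (-3*Y + B) = -9 + (B - 3*Y) = -9 + B - 3*Y)
r = -6563/3 (r = -65630/30 = -65630*1/30 = -6563/3 ≈ -2187.7)
o(V, h) = 4 + V (o(V, h) = -3 + ((V + 1) + 6) = -3 + ((1 + V) + 6) = -3 + (7 + V) = 4 + V)
(A(13)*(o(D(-3, 4), -7) + 422))/r = (8*((4 + (-9 - 3 - 3*4)) + 422))/(-6563/3) = (8*((4 + (-9 - 3 - 12)) + 422))*(-3/6563) = (8*((4 - 24) + 422))*(-3/6563) = (8*(-20 + 422))*(-3/6563) = (8*402)*(-3/6563) = 3216*(-3/6563) = -9648/6563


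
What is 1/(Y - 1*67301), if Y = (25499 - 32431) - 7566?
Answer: -1/81799 ≈ -1.2225e-5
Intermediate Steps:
Y = -14498 (Y = -6932 - 7566 = -14498)
1/(Y - 1*67301) = 1/(-14498 - 1*67301) = 1/(-14498 - 67301) = 1/(-81799) = -1/81799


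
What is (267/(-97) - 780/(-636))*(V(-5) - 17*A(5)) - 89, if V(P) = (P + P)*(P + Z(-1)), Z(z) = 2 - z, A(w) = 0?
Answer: -614469/5141 ≈ -119.52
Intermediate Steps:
V(P) = 2*P*(3 + P) (V(P) = (P + P)*(P + (2 - 1*(-1))) = (2*P)*(P + (2 + 1)) = (2*P)*(P + 3) = (2*P)*(3 + P) = 2*P*(3 + P))
(267/(-97) - 780/(-636))*(V(-5) - 17*A(5)) - 89 = (267/(-97) - 780/(-636))*(2*(-5)*(3 - 5) - 17*0) - 89 = (267*(-1/97) - 780*(-1/636))*(2*(-5)*(-2) + 0) - 89 = (-267/97 + 65/53)*(20 + 0) - 89 = -7846/5141*20 - 89 = -156920/5141 - 89 = -614469/5141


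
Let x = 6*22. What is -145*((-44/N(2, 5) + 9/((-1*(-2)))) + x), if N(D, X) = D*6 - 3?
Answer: -343505/18 ≈ -19084.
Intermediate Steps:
x = 132
N(D, X) = -3 + 6*D (N(D, X) = 6*D - 3 = -3 + 6*D)
-145*((-44/N(2, 5) + 9/((-1*(-2)))) + x) = -145*((-44/(-3 + 6*2) + 9/((-1*(-2)))) + 132) = -145*((-44/(-3 + 12) + 9/2) + 132) = -145*((-44/9 + 9*(½)) + 132) = -145*((-44*⅑ + 9/2) + 132) = -145*((-44/9 + 9/2) + 132) = -145*(-7/18 + 132) = -145*2369/18 = -343505/18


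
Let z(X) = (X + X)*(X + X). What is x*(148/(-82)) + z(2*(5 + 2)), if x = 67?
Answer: 27186/41 ≈ 663.07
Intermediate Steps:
z(X) = 4*X**2 (z(X) = (2*X)*(2*X) = 4*X**2)
x*(148/(-82)) + z(2*(5 + 2)) = 67*(148/(-82)) + 4*(2*(5 + 2))**2 = 67*(148*(-1/82)) + 4*(2*7)**2 = 67*(-74/41) + 4*14**2 = -4958/41 + 4*196 = -4958/41 + 784 = 27186/41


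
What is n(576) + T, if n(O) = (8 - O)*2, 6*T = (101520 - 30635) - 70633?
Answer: -1094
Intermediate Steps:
T = 42 (T = ((101520 - 30635) - 70633)/6 = (70885 - 70633)/6 = (⅙)*252 = 42)
n(O) = 16 - 2*O
n(576) + T = (16 - 2*576) + 42 = (16 - 1152) + 42 = -1136 + 42 = -1094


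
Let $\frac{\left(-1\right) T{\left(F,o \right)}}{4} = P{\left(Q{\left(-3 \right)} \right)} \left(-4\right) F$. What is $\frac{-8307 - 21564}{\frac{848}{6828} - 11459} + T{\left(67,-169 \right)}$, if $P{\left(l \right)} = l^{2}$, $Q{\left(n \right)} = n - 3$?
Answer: $\frac{754922125989}{19560301} \approx 38595.0$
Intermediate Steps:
$Q{\left(n \right)} = -3 + n$
$T{\left(F,o \right)} = 576 F$ ($T{\left(F,o \right)} = - 4 \left(-3 - 3\right)^{2} \left(-4\right) F = - 4 \left(-6\right)^{2} \left(-4\right) F = - 4 \cdot 36 \left(-4\right) F = - 4 \left(- 144 F\right) = 576 F$)
$\frac{-8307 - 21564}{\frac{848}{6828} - 11459} + T{\left(67,-169 \right)} = \frac{-8307 - 21564}{\frac{848}{6828} - 11459} + 576 \cdot 67 = - \frac{29871}{848 \cdot \frac{1}{6828} - 11459} + 38592 = - \frac{29871}{\frac{212}{1707} - 11459} + 38592 = - \frac{29871}{- \frac{19560301}{1707}} + 38592 = \left(-29871\right) \left(- \frac{1707}{19560301}\right) + 38592 = \frac{50989797}{19560301} + 38592 = \frac{754922125989}{19560301}$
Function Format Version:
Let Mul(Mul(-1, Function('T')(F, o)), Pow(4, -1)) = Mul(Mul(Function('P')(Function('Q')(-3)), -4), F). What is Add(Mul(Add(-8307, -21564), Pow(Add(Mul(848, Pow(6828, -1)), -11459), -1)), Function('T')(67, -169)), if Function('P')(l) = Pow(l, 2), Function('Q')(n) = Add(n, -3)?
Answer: Rational(754922125989, 19560301) ≈ 38595.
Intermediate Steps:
Function('Q')(n) = Add(-3, n)
Function('T')(F, o) = Mul(576, F) (Function('T')(F, o) = Mul(-4, Mul(Mul(Pow(Add(-3, -3), 2), -4), F)) = Mul(-4, Mul(Mul(Pow(-6, 2), -4), F)) = Mul(-4, Mul(Mul(36, -4), F)) = Mul(-4, Mul(-144, F)) = Mul(576, F))
Add(Mul(Add(-8307, -21564), Pow(Add(Mul(848, Pow(6828, -1)), -11459), -1)), Function('T')(67, -169)) = Add(Mul(Add(-8307, -21564), Pow(Add(Mul(848, Pow(6828, -1)), -11459), -1)), Mul(576, 67)) = Add(Mul(-29871, Pow(Add(Mul(848, Rational(1, 6828)), -11459), -1)), 38592) = Add(Mul(-29871, Pow(Add(Rational(212, 1707), -11459), -1)), 38592) = Add(Mul(-29871, Pow(Rational(-19560301, 1707), -1)), 38592) = Add(Mul(-29871, Rational(-1707, 19560301)), 38592) = Add(Rational(50989797, 19560301), 38592) = Rational(754922125989, 19560301)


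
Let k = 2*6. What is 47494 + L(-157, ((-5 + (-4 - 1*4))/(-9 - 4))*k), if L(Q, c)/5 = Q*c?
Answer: 38074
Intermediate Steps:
k = 12
L(Q, c) = 5*Q*c (L(Q, c) = 5*(Q*c) = 5*Q*c)
47494 + L(-157, ((-5 + (-4 - 1*4))/(-9 - 4))*k) = 47494 + 5*(-157)*(((-5 + (-4 - 1*4))/(-9 - 4))*12) = 47494 + 5*(-157)*(((-5 + (-4 - 4))/(-13))*12) = 47494 + 5*(-157)*(((-5 - 8)*(-1/13))*12) = 47494 + 5*(-157)*(-13*(-1/13)*12) = 47494 + 5*(-157)*(1*12) = 47494 + 5*(-157)*12 = 47494 - 9420 = 38074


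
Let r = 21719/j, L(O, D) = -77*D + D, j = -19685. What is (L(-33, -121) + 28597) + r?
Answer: 743933486/19685 ≈ 37792.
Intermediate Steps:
L(O, D) = -76*D
r = -21719/19685 (r = 21719/(-19685) = 21719*(-1/19685) = -21719/19685 ≈ -1.1033)
(L(-33, -121) + 28597) + r = (-76*(-121) + 28597) - 21719/19685 = (9196 + 28597) - 21719/19685 = 37793 - 21719/19685 = 743933486/19685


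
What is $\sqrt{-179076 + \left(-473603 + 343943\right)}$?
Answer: $48 i \sqrt{134} \approx 555.64 i$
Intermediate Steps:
$\sqrt{-179076 + \left(-473603 + 343943\right)} = \sqrt{-179076 - 129660} = \sqrt{-308736} = 48 i \sqrt{134}$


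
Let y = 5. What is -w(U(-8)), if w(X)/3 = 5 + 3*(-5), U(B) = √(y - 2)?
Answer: 30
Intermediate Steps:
U(B) = √3 (U(B) = √(5 - 2) = √3)
w(X) = -30 (w(X) = 3*(5 + 3*(-5)) = 3*(5 - 15) = 3*(-10) = -30)
-w(U(-8)) = -1*(-30) = 30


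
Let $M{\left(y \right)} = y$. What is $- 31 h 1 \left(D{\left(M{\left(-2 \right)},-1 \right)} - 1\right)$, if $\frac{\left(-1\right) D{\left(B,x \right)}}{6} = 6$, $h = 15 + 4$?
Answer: $21793$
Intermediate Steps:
$h = 19$
$D{\left(B,x \right)} = -36$ ($D{\left(B,x \right)} = \left(-6\right) 6 = -36$)
$- 31 h 1 \left(D{\left(M{\left(-2 \right)},-1 \right)} - 1\right) = \left(-31\right) 19 \cdot 1 \left(-36 - 1\right) = - 589 \cdot 1 \left(-37\right) = \left(-589\right) \left(-37\right) = 21793$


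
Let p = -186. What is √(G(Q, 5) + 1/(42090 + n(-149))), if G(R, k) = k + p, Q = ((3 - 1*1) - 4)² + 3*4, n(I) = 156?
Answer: 5*I*√1435711534/14082 ≈ 13.454*I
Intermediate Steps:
Q = 16 (Q = ((3 - 1) - 4)² + 12 = (2 - 4)² + 12 = (-2)² + 12 = 4 + 12 = 16)
G(R, k) = -186 + k (G(R, k) = k - 186 = -186 + k)
√(G(Q, 5) + 1/(42090 + n(-149))) = √((-186 + 5) + 1/(42090 + 156)) = √(-181 + 1/42246) = √(-7646525/42246) = 5*I*√1435711534/14082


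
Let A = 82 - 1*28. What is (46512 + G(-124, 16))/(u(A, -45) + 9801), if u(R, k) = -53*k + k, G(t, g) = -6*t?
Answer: 15752/4047 ≈ 3.8923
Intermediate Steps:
A = 54 (A = 82 - 28 = 54)
u(R, k) = -52*k
(46512 + G(-124, 16))/(u(A, -45) + 9801) = (46512 - 6*(-124))/(-52*(-45) + 9801) = (46512 + 744)/(2340 + 9801) = 47256/12141 = 47256*(1/12141) = 15752/4047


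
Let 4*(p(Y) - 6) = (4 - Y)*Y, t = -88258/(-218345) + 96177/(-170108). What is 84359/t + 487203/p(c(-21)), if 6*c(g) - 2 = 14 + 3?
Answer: -2584829432085380428/5740933817759 ≈ -4.5025e+5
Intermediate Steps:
c(g) = 19/6 (c(g) = 1/3 + (14 + 3)/6 = 1/3 + (1/6)*17 = 1/3 + 17/6 = 19/6)
t = -5986375201/37142231260 (t = -88258*(-1/218345) + 96177*(-1/170108) = 88258/218345 - 96177/170108 = -5986375201/37142231260 ≈ -0.16117)
p(Y) = 6 + Y*(4 - Y)/4 (p(Y) = 6 + ((4 - Y)*Y)/4 = 6 + (Y*(4 - Y))/4 = 6 + Y*(4 - Y)/4)
84359/t + 487203/p(c(-21)) = 84359/(-5986375201/37142231260) + 487203/(6 + 19/6 - (19/6)**2/4) = 84359*(-37142231260/5986375201) + 487203/(6 + 19/6 - 1/4*361/36) = -3133281486862340/5986375201 + 487203/(6 + 19/6 - 361/144) = -3133281486862340/5986375201 + 487203/(959/144) = -3133281486862340/5986375201 + 487203*(144/959) = -3133281486862340/5986375201 + 70157232/959 = -2584829432085380428/5740933817759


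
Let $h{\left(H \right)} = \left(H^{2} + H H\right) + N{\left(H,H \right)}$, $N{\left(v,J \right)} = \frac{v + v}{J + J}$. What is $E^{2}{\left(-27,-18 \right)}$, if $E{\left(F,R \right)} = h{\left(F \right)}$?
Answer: $2128681$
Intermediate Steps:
$N{\left(v,J \right)} = \frac{v}{J}$ ($N{\left(v,J \right)} = \frac{2 v}{2 J} = 2 v \frac{1}{2 J} = \frac{v}{J}$)
$h{\left(H \right)} = 1 + 2 H^{2}$ ($h{\left(H \right)} = \left(H^{2} + H H\right) + \frac{H}{H} = \left(H^{2} + H^{2}\right) + 1 = 2 H^{2} + 1 = 1 + 2 H^{2}$)
$E{\left(F,R \right)} = 1 + 2 F^{2}$
$E^{2}{\left(-27,-18 \right)} = \left(1 + 2 \left(-27\right)^{2}\right)^{2} = \left(1 + 2 \cdot 729\right)^{2} = \left(1 + 1458\right)^{2} = 1459^{2} = 2128681$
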